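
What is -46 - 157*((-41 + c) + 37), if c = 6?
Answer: -360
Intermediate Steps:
-46 - 157*((-41 + c) + 37) = -46 - 157*((-41 + 6) + 37) = -46 - 157*(-35 + 37) = -46 - 157*2 = -46 - 314 = -360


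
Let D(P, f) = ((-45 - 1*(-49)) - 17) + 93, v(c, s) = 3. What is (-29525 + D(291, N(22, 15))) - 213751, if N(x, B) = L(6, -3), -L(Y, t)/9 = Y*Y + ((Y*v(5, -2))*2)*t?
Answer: -243196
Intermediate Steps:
L(Y, t) = -9*Y**2 - 54*Y*t (L(Y, t) = -9*(Y*Y + ((Y*3)*2)*t) = -9*(Y**2 + ((3*Y)*2)*t) = -9*(Y**2 + (6*Y)*t) = -9*(Y**2 + 6*Y*t) = -9*Y**2 - 54*Y*t)
N(x, B) = 648 (N(x, B) = -9*6*(6 + 6*(-3)) = -9*6*(6 - 18) = -9*6*(-12) = 648)
D(P, f) = 80 (D(P, f) = ((-45 + 49) - 17) + 93 = (4 - 17) + 93 = -13 + 93 = 80)
(-29525 + D(291, N(22, 15))) - 213751 = (-29525 + 80) - 213751 = -29445 - 213751 = -243196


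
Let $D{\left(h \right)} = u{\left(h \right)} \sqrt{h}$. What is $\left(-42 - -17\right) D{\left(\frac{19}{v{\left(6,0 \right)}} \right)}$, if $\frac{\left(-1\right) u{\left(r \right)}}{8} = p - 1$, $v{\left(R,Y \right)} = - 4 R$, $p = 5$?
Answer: $\frac{200 i \sqrt{114}}{3} \approx 711.81 i$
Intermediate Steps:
$u{\left(r \right)} = -32$ ($u{\left(r \right)} = - 8 \left(5 - 1\right) = \left(-8\right) 4 = -32$)
$D{\left(h \right)} = - 32 \sqrt{h}$
$\left(-42 - -17\right) D{\left(\frac{19}{v{\left(6,0 \right)}} \right)} = \left(-42 - -17\right) \left(- 32 \sqrt{\frac{19}{\left(-4\right) 6}}\right) = \left(-42 + \left(-152 + 169\right)\right) \left(- 32 \sqrt{\frac{19}{-24}}\right) = \left(-42 + 17\right) \left(- 32 \sqrt{19 \left(- \frac{1}{24}\right)}\right) = - 25 \left(- 32 \sqrt{- \frac{19}{24}}\right) = - 25 \left(- 32 \frac{i \sqrt{114}}{12}\right) = - 25 \left(- \frac{8 i \sqrt{114}}{3}\right) = \frac{200 i \sqrt{114}}{3}$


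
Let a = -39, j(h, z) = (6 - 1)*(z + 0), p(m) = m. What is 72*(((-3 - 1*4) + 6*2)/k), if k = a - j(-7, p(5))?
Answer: -45/8 ≈ -5.6250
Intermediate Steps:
j(h, z) = 5*z
k = -64 (k = -39 - 5*5 = -39 - 1*25 = -39 - 25 = -64)
72*(((-3 - 1*4) + 6*2)/k) = 72*(((-3 - 1*4) + 6*2)/(-64)) = 72*(((-3 - 4) + 12)*(-1/64)) = 72*((-7 + 12)*(-1/64)) = 72*(5*(-1/64)) = 72*(-5/64) = -45/8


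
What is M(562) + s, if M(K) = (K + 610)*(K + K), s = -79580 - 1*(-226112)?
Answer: 1463860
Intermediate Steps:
s = 146532 (s = -79580 + 226112 = 146532)
M(K) = 2*K*(610 + K) (M(K) = (610 + K)*(2*K) = 2*K*(610 + K))
M(562) + s = 2*562*(610 + 562) + 146532 = 2*562*1172 + 146532 = 1317328 + 146532 = 1463860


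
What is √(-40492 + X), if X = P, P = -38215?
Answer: I*√78707 ≈ 280.55*I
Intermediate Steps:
X = -38215
√(-40492 + X) = √(-40492 - 38215) = √(-78707) = I*√78707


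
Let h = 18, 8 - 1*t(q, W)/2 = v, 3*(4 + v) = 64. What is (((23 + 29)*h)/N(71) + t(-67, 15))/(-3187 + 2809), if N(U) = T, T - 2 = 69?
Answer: 584/40257 ≈ 0.014507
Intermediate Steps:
v = 52/3 (v = -4 + (1/3)*64 = -4 + 64/3 = 52/3 ≈ 17.333)
t(q, W) = -56/3 (t(q, W) = 16 - 2*52/3 = 16 - 104/3 = -56/3)
T = 71 (T = 2 + 69 = 71)
N(U) = 71
(((23 + 29)*h)/N(71) + t(-67, 15))/(-3187 + 2809) = (((23 + 29)*18)/71 - 56/3)/(-3187 + 2809) = ((52*18)*(1/71) - 56/3)/(-378) = (936*(1/71) - 56/3)*(-1/378) = (936/71 - 56/3)*(-1/378) = -1168/213*(-1/378) = 584/40257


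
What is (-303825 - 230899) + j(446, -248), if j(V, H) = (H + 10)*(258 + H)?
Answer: -537104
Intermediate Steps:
j(V, H) = (10 + H)*(258 + H)
(-303825 - 230899) + j(446, -248) = (-303825 - 230899) + (2580 + (-248)² + 268*(-248)) = -534724 + (2580 + 61504 - 66464) = -534724 - 2380 = -537104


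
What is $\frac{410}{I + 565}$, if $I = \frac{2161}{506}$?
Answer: $\frac{207460}{288051} \approx 0.72022$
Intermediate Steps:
$I = \frac{2161}{506}$ ($I = 2161 \cdot \frac{1}{506} = \frac{2161}{506} \approx 4.2708$)
$\frac{410}{I + 565} = \frac{410}{\frac{2161}{506} + 565} = \frac{410}{\frac{288051}{506}} = 410 \cdot \frac{506}{288051} = \frac{207460}{288051}$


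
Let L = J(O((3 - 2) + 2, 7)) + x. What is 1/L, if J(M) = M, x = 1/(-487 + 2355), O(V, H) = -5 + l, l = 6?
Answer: 1868/1869 ≈ 0.99946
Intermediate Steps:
O(V, H) = 1 (O(V, H) = -5 + 6 = 1)
x = 1/1868 ≈ 0.00053533
L = 1869/1868 (L = 1 + 1/1868 = 1869/1868 ≈ 1.0005)
1/L = 1/(1869/1868) = 1868/1869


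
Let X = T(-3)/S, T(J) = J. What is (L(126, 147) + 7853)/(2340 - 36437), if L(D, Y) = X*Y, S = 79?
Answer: -619946/2693663 ≈ -0.23015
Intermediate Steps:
X = -3/79 ≈ -0.037975
L(D, Y) = -3*Y/79
(L(126, 147) + 7853)/(2340 - 36437) = (-3/79*147 + 7853)/(2340 - 36437) = (-441/79 + 7853)/(-34097) = (619946/79)*(-1/34097) = -619946/2693663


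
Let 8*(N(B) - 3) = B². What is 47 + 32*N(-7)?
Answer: 339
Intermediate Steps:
N(B) = 3 + B²/8
47 + 32*N(-7) = 47 + 32*(3 + (⅛)*(-7)²) = 47 + 32*(3 + (⅛)*49) = 47 + 32*(3 + 49/8) = 47 + 32*(73/8) = 47 + 292 = 339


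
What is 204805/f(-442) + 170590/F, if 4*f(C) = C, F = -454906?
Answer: -93185873525/50267113 ≈ -1853.8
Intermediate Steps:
f(C) = C/4
204805/f(-442) + 170590/F = 204805/(((¼)*(-442))) + 170590/(-454906) = 204805/(-221/2) + 170590*(-1/454906) = 204805*(-2/221) - 85295/227453 = -409610/221 - 85295/227453 = -93185873525/50267113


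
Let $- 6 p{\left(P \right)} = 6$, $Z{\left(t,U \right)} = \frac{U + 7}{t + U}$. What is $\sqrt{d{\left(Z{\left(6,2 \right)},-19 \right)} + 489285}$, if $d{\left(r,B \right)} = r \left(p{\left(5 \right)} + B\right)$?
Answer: $\frac{15 \sqrt{8698}}{2} \approx 699.47$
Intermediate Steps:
$Z{\left(t,U \right)} = \frac{7 + U}{U + t}$
$p{\left(P \right)} = -1$ ($p{\left(P \right)} = \left(- \frac{1}{6}\right) 6 = -1$)
$d{\left(r,B \right)} = r \left(-1 + B\right)$
$\sqrt{d{\left(Z{\left(6,2 \right)},-19 \right)} + 489285} = \sqrt{\frac{7 + 2}{2 + 6} \left(-1 - 19\right) + 489285} = \sqrt{\frac{1}{8} \cdot 9 \left(-20\right) + 489285} = \sqrt{\frac{9}{8} \left(-20\right) + 489285} = \sqrt{- \frac{45}{2} + 489285} = \sqrt{\frac{978525}{2}} = \frac{15 \sqrt{8698}}{2}$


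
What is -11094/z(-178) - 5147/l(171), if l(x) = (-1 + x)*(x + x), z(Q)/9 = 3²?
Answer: -23904521/174420 ≈ -137.05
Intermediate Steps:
z(Q) = 81 (z(Q) = 9*3² = 9*9 = 81)
l(x) = 2*x*(-1 + x) (l(x) = (-1 + x)*(2*x) = 2*x*(-1 + x))
-11094/z(-178) - 5147/l(171) = -11094/81 - 5147*1/(342*(-1 + 171)) = -11094*1/81 - 5147/(2*171*170) = -3698/27 - 5147/58140 = -23904521/174420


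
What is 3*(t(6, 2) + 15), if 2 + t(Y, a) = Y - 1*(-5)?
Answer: 72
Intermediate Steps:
t(Y, a) = 3 + Y (t(Y, a) = -2 + (Y - 1*(-5)) = -2 + (Y + 5) = -2 + (5 + Y) = 3 + Y)
3*(t(6, 2) + 15) = 3*((3 + 6) + 15) = 3*(9 + 15) = 3*24 = 72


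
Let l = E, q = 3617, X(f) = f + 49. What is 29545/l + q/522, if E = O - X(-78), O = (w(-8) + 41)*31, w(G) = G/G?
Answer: 20236717/694782 ≈ 29.127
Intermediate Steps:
w(G) = 1
X(f) = 49 + f
O = 1302 (O = (1 + 41)*31 = 42*31 = 1302)
E = 1331 (E = 1302 - (49 - 78) = 1302 - 1*(-29) = 1302 + 29 = 1331)
l = 1331
29545/l + q/522 = 29545/1331 + 3617/522 = 20236717/694782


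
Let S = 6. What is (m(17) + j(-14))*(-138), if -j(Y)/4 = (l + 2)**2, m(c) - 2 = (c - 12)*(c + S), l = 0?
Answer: -13938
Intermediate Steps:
m(c) = 2 + (-12 + c)*(6 + c) (m(c) = 2 + (c - 12)*(c + 6) = 2 + (-12 + c)*(6 + c))
j(Y) = -16 (j(Y) = -4*(0 + 2)**2 = -4*2**2 = -4*4 = -16)
(m(17) + j(-14))*(-138) = ((-70 + 17**2 - 6*17) - 16)*(-138) = ((-70 + 289 - 102) - 16)*(-138) = (117 - 16)*(-138) = 101*(-138) = -13938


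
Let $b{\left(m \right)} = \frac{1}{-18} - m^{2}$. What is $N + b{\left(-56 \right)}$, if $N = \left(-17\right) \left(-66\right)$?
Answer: $- \frac{36253}{18} \approx -2014.1$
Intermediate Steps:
$b{\left(m \right)} = - \frac{1}{18} - m^{2}$
$N = 1122$
$N + b{\left(-56 \right)} = 1122 - \frac{56449}{18} = - \frac{36253}{18}$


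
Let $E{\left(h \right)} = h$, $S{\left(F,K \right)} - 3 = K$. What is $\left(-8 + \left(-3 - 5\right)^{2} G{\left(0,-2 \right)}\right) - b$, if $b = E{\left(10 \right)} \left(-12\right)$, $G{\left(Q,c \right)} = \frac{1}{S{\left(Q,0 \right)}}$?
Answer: $\frac{400}{3} \approx 133.33$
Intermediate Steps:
$S{\left(F,K \right)} = 3 + K$
$G{\left(Q,c \right)} = \frac{1}{3}$ ($G{\left(Q,c \right)} = \frac{1}{3 + 0} = \frac{1}{3}$)
$b = -120$ ($b = 10 \left(-12\right) = -120$)
$\left(-8 + \left(-3 - 5\right)^{2} G{\left(0,-2 \right)}\right) - b = \left(-8 + \left(-3 - 5\right)^{2} \cdot \frac{1}{3}\right) - -120 = \left(-8 + \left(-8\right)^{2} \cdot \frac{1}{3}\right) + 120 = \left(-8 + 64 \cdot \frac{1}{3}\right) + 120 = \left(-8 + \frac{64}{3}\right) + 120 = \frac{40}{3} + 120 = \frac{400}{3}$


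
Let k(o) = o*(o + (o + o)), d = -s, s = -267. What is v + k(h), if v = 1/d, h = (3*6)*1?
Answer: 259525/267 ≈ 972.00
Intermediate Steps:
d = 267 (d = -1*(-267) = 267)
h = 18 (h = 18*1 = 18)
k(o) = 3*o² (k(o) = o*(o + 2*o) = o*(3*o) = 3*o²)
v = 1/267 ≈ 0.0037453
v + k(h) = 1/267 + 3*18² = 1/267 + 3*324 = 1/267 + 972 = 259525/267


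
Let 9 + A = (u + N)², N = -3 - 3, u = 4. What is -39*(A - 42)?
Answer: 1833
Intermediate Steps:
N = -6
A = -5 (A = -9 + (4 - 6)² = -9 + (-2)² = -9 + 4 = -5)
-39*(A - 42) = -39*(-5 - 42) = -39*(-47) = 1833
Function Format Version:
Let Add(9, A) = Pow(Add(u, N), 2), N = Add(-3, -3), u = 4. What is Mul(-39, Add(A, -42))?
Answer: 1833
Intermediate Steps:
N = -6
A = -5 (A = Add(-9, Pow(Add(4, -6), 2)) = Add(-9, Pow(-2, 2)) = Add(-9, 4) = -5)
Mul(-39, Add(A, -42)) = Mul(-39, Add(-5, -42)) = Mul(-39, -47) = 1833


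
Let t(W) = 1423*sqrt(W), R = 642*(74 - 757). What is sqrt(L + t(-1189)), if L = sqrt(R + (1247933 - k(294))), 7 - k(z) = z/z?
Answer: sqrt(sqrt(809441) + 1423*I*sqrt(1189)) ≈ 158.08 + 155.2*I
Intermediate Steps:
k(z) = 6 (k(z) = 7 - z/z = 7 - 1*1 = 7 - 1 = 6)
R = -438486 (R = 642*(-683) = -438486)
L = sqrt(809441) (L = sqrt(-438486 + (1247933 - 1*6)) = sqrt(-438486 + (1247933 - 6)) = sqrt(-438486 + 1247927) = sqrt(809441) ≈ 899.69)
sqrt(L + t(-1189)) = sqrt(sqrt(809441) + 1423*sqrt(-1189)) = sqrt(sqrt(809441) + 1423*(I*sqrt(1189))) = sqrt(sqrt(809441) + 1423*I*sqrt(1189))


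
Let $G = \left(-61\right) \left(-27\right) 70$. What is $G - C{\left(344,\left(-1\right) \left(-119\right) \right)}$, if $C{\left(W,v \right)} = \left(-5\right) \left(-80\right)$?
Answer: $114890$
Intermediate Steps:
$G = 115290$ ($G = 1647 \cdot 70 = 115290$)
$C{\left(W,v \right)} = 400$
$G - C{\left(344,\left(-1\right) \left(-119\right) \right)} = 115290 - 400 = 114890$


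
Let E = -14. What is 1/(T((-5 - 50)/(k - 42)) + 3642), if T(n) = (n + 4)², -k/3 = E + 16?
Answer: 2304/8452177 ≈ 0.00027259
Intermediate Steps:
k = -6 (k = -3*(-14 + 16) = -3*2 = -6)
T(n) = (4 + n)²
1/(T((-5 - 50)/(k - 42)) + 3642) = 1/((4 + (-5 - 50)/(-6 - 42))² + 3642) = 1/((4 - 55/(-48))² + 3642) = 1/((4 - 55*(-1/48))² + 3642) = 1/((4 + 55/48)² + 3642) = 1/((247/48)² + 3642) = 1/(61009/2304 + 3642) = 1/(8452177/2304) = 2304/8452177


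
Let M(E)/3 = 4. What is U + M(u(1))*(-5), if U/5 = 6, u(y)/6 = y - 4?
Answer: -30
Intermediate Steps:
u(y) = -24 + 6*y (u(y) = 6*(y - 4) = 6*(-4 + y) = -24 + 6*y)
U = 30 (U = 5*6 = 30)
M(E) = 12 (M(E) = 3*4 = 12)
U + M(u(1))*(-5) = 30 + 12*(-5) = 30 - 60 = -30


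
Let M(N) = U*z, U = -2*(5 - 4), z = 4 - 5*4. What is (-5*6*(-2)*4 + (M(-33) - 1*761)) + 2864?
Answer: 2375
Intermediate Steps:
z = -16 (z = 4 - 20 = -16)
U = -2 (U = -2*1 = -2)
M(N) = 32 (M(N) = -2*(-16) = 32)
(-5*6*(-2)*4 + (M(-33) - 1*761)) + 2864 = (-5*6*(-2)*4 + (32 - 1*761)) + 2864 = (-(-60)*4 + (32 - 761)) + 2864 = (-5*(-48) - 729) + 2864 = (240 - 729) + 2864 = -489 + 2864 = 2375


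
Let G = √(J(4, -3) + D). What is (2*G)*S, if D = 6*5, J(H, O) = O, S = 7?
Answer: 42*√3 ≈ 72.746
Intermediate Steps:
D = 30
G = 3*√3 (G = √(-3 + 30) = √27 = 3*√3 ≈ 5.1962)
(2*G)*S = (2*(3*√3))*7 = (6*√3)*7 = 42*√3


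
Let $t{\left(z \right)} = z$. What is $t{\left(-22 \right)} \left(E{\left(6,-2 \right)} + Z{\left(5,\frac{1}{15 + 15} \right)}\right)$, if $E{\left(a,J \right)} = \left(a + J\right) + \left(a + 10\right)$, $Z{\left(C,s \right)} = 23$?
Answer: $-946$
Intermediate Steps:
$E{\left(a,J \right)} = 10 + J + 2 a$ ($E{\left(a,J \right)} = \left(J + a\right) + \left(10 + a\right) = 10 + J + 2 a$)
$t{\left(-22 \right)} \left(E{\left(6,-2 \right)} + Z{\left(5,\frac{1}{15 + 15} \right)}\right) = - 22 \left(\left(10 - 2 + 2 \cdot 6\right) + 23\right) = - 22 \left(\left(10 - 2 + 12\right) + 23\right) = - 22 \left(20 + 23\right) = \left(-22\right) 43 = -946$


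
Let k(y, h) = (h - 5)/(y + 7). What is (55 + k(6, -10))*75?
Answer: 52500/13 ≈ 4038.5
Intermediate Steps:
k(y, h) = (-5 + h)/(7 + y)
(55 + k(6, -10))*75 = (55 + (-5 - 10)/(7 + 6))*75 = (55 - 15/13)*75 = (700/13)*75 = 52500/13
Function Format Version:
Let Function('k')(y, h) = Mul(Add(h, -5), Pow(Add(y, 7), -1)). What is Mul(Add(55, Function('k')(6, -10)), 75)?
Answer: Rational(52500, 13) ≈ 4038.5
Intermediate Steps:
Function('k')(y, h) = Mul(Pow(Add(7, y), -1), Add(-5, h)) (Function('k')(y, h) = Mul(Add(-5, h), Pow(Add(7, y), -1)) = Mul(Pow(Add(7, y), -1), Add(-5, h)))
Mul(Add(55, Function('k')(6, -10)), 75) = Mul(Add(55, Mul(Pow(Add(7, 6), -1), Add(-5, -10))), 75) = Mul(Add(55, Mul(Pow(13, -1), -15)), 75) = Mul(Add(55, Mul(Rational(1, 13), -15)), 75) = Mul(Add(55, Rational(-15, 13)), 75) = Mul(Rational(700, 13), 75) = Rational(52500, 13)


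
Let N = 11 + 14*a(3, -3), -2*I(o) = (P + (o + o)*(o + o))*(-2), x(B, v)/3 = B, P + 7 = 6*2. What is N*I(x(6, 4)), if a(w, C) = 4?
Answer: 87167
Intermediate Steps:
P = 5 (P = -7 + 6*2 = -7 + 12 = 5)
x(B, v) = 3*B
I(o) = 5 + 4*o² (I(o) = -(5 + (o + o)*(o + o))*(-2)/2 = -(5 + (2*o)*(2*o))*(-2)/2 = -(5 + 4*o²)*(-2)/2 = -(-10 - 8*o²)/2 = 5 + 4*o²)
N = 67 (N = 11 + 14*4 = 11 + 56 = 67)
N*I(x(6, 4)) = 67*(5 + 4*(3*6)²) = 67*(5 + 4*18²) = 67*(5 + 4*324) = 67*(5 + 1296) = 67*1301 = 87167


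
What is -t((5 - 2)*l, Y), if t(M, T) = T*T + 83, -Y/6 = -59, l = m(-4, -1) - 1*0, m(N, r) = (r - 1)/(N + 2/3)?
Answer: -125399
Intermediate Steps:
m(N, r) = (-1 + r)/(⅔ + N) (m(N, r) = (-1 + r)/(N + 2*(⅓)) = (-1 + r)/(N + ⅔) = (-1 + r)/(⅔ + N))
l = ⅗ (l = 3*(-1 - 1)/(2 + 3*(-4)) - 1*0 = 3*(-2)/(2 - 12) + 0 = 3*(-2)/(-10) + 0 = 3*(-⅒)*(-2) + 0 = ⅗ + 0 = ⅗ ≈ 0.60000)
Y = 354 (Y = -6*(-59) = 354)
t(M, T) = 83 + T² (t(M, T) = T² + 83 = 83 + T²)
-t((5 - 2)*l, Y) = -(83 + 354²) = -(83 + 125316) = -1*125399 = -125399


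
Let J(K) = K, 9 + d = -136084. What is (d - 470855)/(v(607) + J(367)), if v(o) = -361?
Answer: -101158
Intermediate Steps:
d = -136093 (d = -9 - 136084 = -136093)
(d - 470855)/(v(607) + J(367)) = (-136093 - 470855)/(-361 + 367) = -606948/6 = -606948*1/6 = -101158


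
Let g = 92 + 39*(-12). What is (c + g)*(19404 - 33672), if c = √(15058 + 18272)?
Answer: 5364768 - 14268*√33330 ≈ 2.7599e+6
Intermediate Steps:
c = √33330 ≈ 182.56
g = -376 (g = 92 - 468 = -376)
(c + g)*(19404 - 33672) = (√33330 - 376)*(19404 - 33672) = (-376 + √33330)*(-14268) = 5364768 - 14268*√33330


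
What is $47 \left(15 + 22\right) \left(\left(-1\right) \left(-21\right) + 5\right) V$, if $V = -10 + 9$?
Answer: $-45214$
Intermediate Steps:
$V = -1$
$47 \left(15 + 22\right) \left(\left(-1\right) \left(-21\right) + 5\right) V = 47 \left(15 + 22\right) \left(\left(-1\right) \left(-21\right) + 5\right) \left(-1\right) = 47 \cdot 37 \left(21 + 5\right) \left(-1\right) = 47 \cdot 37 \cdot 26 \left(-1\right) = 47 \cdot 962 \left(-1\right) = 45214 \left(-1\right) = -45214$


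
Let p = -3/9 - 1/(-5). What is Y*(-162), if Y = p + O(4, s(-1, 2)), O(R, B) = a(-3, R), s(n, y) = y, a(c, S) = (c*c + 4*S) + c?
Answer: -17712/5 ≈ -3542.4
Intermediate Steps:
a(c, S) = c + c**2 + 4*S (a(c, S) = (c**2 + 4*S) + c = c + c**2 + 4*S)
O(R, B) = 6 + 4*R (O(R, B) = -3 + (-3)**2 + 4*R = -3 + 9 + 4*R = 6 + 4*R)
p = -2/15 (p = -3*1/9 - 1*(-1/5) = -1/3 + 1/5 = -2/15 ≈ -0.13333)
Y = 328/15 (Y = -2/15 + (6 + 4*4) = -2/15 + (6 + 16) = -2/15 + 22 = 328/15 ≈ 21.867)
Y*(-162) = (328/15)*(-162) = -17712/5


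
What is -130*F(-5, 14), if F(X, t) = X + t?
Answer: -1170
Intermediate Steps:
-130*F(-5, 14) = -130*(-5 + 14) = -130*9 = -1170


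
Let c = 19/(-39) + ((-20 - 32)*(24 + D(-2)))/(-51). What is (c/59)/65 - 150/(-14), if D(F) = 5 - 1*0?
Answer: 63610114/5932745 ≈ 10.722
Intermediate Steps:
D(F) = 5 (D(F) = 5 + 0 = 5)
c = 6427/221 (c = 19/(-39) + ((-20 - 32)*(24 + 5))/(-51) = 19*(-1/39) - 52*29*(-1/51) = -19/39 - 1508*(-1/51) = -19/39 + 1508/51 = 6427/221 ≈ 29.081)
(c/59)/65 - 150/(-14) = ((6427/221)/59)/65 - 150/(-14) = ((6427/221)*(1/59))/65 - 150*(-1/14) = (1/65)*(6427/13039) + 75/7 = 6427/847535 + 75/7 = 63610114/5932745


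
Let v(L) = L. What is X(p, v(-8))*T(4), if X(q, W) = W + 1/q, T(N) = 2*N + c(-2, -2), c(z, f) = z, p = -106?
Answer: -2547/53 ≈ -48.057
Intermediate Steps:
T(N) = -2 + 2*N (T(N) = 2*N - 2 = -2 + 2*N)
X(p, v(-8))*T(4) = (-8 + 1/(-106))*(-2 + 2*4) = (-8 - 1/106)*(-2 + 8) = -849/106*6 = -2547/53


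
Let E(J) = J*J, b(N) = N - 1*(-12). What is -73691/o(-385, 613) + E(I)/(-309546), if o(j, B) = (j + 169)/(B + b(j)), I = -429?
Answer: 25345098499/309546 ≈ 81878.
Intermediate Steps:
b(N) = 12 + N (b(N) = N + 12 = 12 + N)
E(J) = J²
o(j, B) = (169 + j)/(12 + B + j) (o(j, B) = (j + 169)/(B + (12 + j)) = (169 + j)/(12 + B + j))
-73691/o(-385, 613) + E(I)/(-309546) = -73691*(12 + 613 - 385)/(169 - 385) + (-429)²/(-309546) = -73691/(-216/240) + 184041*(-1/309546) = -73691/((1/240)*(-216)) - 20449/34394 = -73691/(-9/10) - 20449/34394 = -73691*(-10/9) - 20449/34394 = 736910/9 - 20449/34394 = 25345098499/309546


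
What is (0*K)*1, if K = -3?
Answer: 0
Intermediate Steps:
(0*K)*1 = (0*(-3))*1 = 0*1 = 0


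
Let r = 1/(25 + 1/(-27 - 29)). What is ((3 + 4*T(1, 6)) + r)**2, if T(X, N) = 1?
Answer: 97002801/1957201 ≈ 49.562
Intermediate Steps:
r = 56/1399 (r = 1/(25 + 1/(-56)) = 1/(25 - 1/56) = 1/(1399/56) = 56/1399 ≈ 0.040029)
((3 + 4*T(1, 6)) + r)**2 = ((3 + 4*1) + 56/1399)**2 = ((3 + 4) + 56/1399)**2 = (7 + 56/1399)**2 = (9849/1399)**2 = 97002801/1957201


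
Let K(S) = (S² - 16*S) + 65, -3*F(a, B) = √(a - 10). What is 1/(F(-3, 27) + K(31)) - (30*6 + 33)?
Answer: -538483299/2528113 + 3*I*√13/2528113 ≈ -213.0 + 4.2785e-6*I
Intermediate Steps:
F(a, B) = -√(-10 + a)/3 (F(a, B) = -√(a - 10)/3 = -√(-10 + a)/3)
K(S) = 65 + S² - 16*S
1/(F(-3, 27) + K(31)) - (30*6 + 33) = 1/(-√(-10 - 3)/3 + (65 + 31² - 16*31)) - (30*6 + 33) = 1/(-I*√13/3 + (65 + 961 - 496)) - (180 + 33) = 1/(-I*√13/3 + 530) - 1*213 = 1/(-I*√13/3 + 530) - 213 = 1/(530 - I*√13/3) - 213 = -213 + 1/(530 - I*√13/3)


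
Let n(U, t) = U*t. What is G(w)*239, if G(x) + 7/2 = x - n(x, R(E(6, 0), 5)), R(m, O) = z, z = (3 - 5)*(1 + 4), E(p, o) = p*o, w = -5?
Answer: -27963/2 ≈ -13982.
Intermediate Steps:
E(p, o) = o*p
z = -10 (z = -2*5 = -10)
R(m, O) = -10
G(x) = -7/2 + 11*x (G(x) = -7/2 + (x - x*(-10)) = -7/2 + (x - (-10)*x) = -7/2 + (x + 10*x) = -7/2 + 11*x)
G(w)*239 = (-7/2 + 11*(-5))*239 = (-7/2 - 55)*239 = -117/2*239 = -27963/2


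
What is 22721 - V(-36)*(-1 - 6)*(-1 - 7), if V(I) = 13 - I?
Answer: 19977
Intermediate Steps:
22721 - V(-36)*(-1 - 6)*(-1 - 7) = 22721 - (13 - 1*(-36))*(-1 - 6)*(-1 - 7) = 22721 - (13 + 36)*(-7*(-8)) = 22721 - 49*56 = 22721 - 1*2744 = 22721 - 2744 = 19977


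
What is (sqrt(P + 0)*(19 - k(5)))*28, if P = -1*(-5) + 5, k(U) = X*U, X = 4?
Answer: -28*sqrt(10) ≈ -88.544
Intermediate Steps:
k(U) = 4*U
P = 10 (P = 5 + 5 = 10)
(sqrt(P + 0)*(19 - k(5)))*28 = (sqrt(10 + 0)*(19 - 4*5))*28 = (sqrt(10)*(19 - 1*20))*28 = (sqrt(10)*(19 - 20))*28 = (sqrt(10)*(-1))*28 = -sqrt(10)*28 = -28*sqrt(10)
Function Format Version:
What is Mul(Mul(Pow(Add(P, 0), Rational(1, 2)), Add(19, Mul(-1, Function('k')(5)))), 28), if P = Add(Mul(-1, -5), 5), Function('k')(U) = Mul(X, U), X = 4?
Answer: Mul(-28, Pow(10, Rational(1, 2))) ≈ -88.544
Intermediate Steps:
Function('k')(U) = Mul(4, U)
P = 10 (P = Add(5, 5) = 10)
Mul(Mul(Pow(Add(P, 0), Rational(1, 2)), Add(19, Mul(-1, Function('k')(5)))), 28) = Mul(Mul(Pow(Add(10, 0), Rational(1, 2)), Add(19, Mul(-1, Mul(4, 5)))), 28) = Mul(Mul(Pow(10, Rational(1, 2)), Add(19, Mul(-1, 20))), 28) = Mul(Mul(Pow(10, Rational(1, 2)), Add(19, -20)), 28) = Mul(Mul(Pow(10, Rational(1, 2)), -1), 28) = Mul(Mul(-1, Pow(10, Rational(1, 2))), 28) = Mul(-28, Pow(10, Rational(1, 2)))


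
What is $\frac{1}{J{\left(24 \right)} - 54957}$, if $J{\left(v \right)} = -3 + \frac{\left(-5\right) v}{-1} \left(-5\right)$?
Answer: $- \frac{1}{55560} \approx -1.7999 \cdot 10^{-5}$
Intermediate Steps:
$J{\left(v \right)} = -3 - 25 v$ ($J{\left(v \right)} = -3 + - 5 v \left(-1\right) \left(-5\right) = -3 + 5 v \left(-5\right) = -3 - 25 v$)
$\frac{1}{J{\left(24 \right)} - 54957} = \frac{1}{\left(-3 - 600\right) - 54957} = \frac{1}{-603 - 54957} = \frac{1}{-55560} = - \frac{1}{55560}$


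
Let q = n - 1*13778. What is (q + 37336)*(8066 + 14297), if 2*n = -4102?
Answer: 480961041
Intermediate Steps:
n = -2051 (n = (½)*(-4102) = -2051)
q = -15829 (q = -2051 - 1*13778 = -2051 - 13778 = -15829)
(q + 37336)*(8066 + 14297) = (-15829 + 37336)*(8066 + 14297) = 21507*22363 = 480961041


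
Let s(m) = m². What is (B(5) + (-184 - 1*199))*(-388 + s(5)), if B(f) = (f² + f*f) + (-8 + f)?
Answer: 121968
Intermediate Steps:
B(f) = -8 + f + 2*f² (B(f) = (f² + f²) + (-8 + f) = 2*f² + (-8 + f) = -8 + f + 2*f²)
(B(5) + (-184 - 1*199))*(-388 + s(5)) = ((-8 + 5 + 2*5²) + (-184 - 1*199))*(-388 + 5²) = ((-8 + 5 + 2*25) + (-184 - 199))*(-388 + 25) = ((-8 + 5 + 50) - 383)*(-363) = (47 - 383)*(-363) = -336*(-363) = 121968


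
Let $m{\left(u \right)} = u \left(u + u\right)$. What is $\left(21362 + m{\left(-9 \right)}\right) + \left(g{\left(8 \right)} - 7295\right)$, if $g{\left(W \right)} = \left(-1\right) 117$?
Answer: $14112$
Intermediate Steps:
$m{\left(u \right)} = 2 u^{2}$ ($m{\left(u \right)} = u 2 u = 2 u^{2}$)
$g{\left(W \right)} = -117$
$\left(21362 + m{\left(-9 \right)}\right) + \left(g{\left(8 \right)} - 7295\right) = \left(21362 + 2 \left(-9\right)^{2}\right) - 7412 = \left(21362 + 2 \cdot 81\right) - 7412 = \left(21362 + 162\right) - 7412 = 21524 - 7412 = 14112$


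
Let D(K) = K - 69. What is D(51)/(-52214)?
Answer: 9/26107 ≈ 0.00034474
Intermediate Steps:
D(K) = -69 + K
D(51)/(-52214) = (-69 + 51)/(-52214) = -18*(-1/52214) = 9/26107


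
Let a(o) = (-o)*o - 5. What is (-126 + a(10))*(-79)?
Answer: 18249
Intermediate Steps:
a(o) = -5 - o**2 (a(o) = -o**2 - 5 = -5 - o**2)
(-126 + a(10))*(-79) = (-126 + (-5 - 1*10**2))*(-79) = (-126 + (-5 - 1*100))*(-79) = (-126 + (-5 - 100))*(-79) = (-126 - 105)*(-79) = -231*(-79) = 18249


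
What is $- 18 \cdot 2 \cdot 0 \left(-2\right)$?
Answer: $0$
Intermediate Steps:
$- 18 \cdot 2 \cdot 0 \left(-2\right) = \left(-18\right) 0 \left(-2\right) = 0 \left(-2\right) = 0$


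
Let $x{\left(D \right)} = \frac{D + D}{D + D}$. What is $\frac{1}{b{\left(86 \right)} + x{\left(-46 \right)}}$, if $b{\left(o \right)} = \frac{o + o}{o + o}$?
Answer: $\frac{1}{2} \approx 0.5$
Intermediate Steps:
$x{\left(D \right)} = 1$ ($x{\left(D \right)} = \frac{2 D}{2 D} = 2 D \frac{1}{2 D} = 1$)
$b{\left(o \right)} = 1$ ($b{\left(o \right)} = \frac{2 o}{2 o} = 2 o \frac{1}{2 o} = 1$)
$\frac{1}{b{\left(86 \right)} + x{\left(-46 \right)}} = \frac{1}{1 + 1} = \frac{1}{2}$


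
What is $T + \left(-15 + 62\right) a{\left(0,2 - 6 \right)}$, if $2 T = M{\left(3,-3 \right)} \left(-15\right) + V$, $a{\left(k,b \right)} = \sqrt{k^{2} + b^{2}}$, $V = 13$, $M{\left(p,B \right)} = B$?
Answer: $217$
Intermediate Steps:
$a{\left(k,b \right)} = \sqrt{b^{2} + k^{2}}$
$T = 29$ ($T = \frac{\left(-3\right) \left(-15\right) + 13}{2} = \frac{45 + 13}{2} = \frac{1}{2} \cdot 58 = 29$)
$T + \left(-15 + 62\right) a{\left(0,2 - 6 \right)} = 29 + \left(-15 + 62\right) \sqrt{\left(2 - 6\right)^{2} + 0^{2}} = 29 + 47 \sqrt{\left(2 - 6\right)^{2} + 0} = 29 + 47 \sqrt{\left(-4\right)^{2} + 0} = 29 + 47 \sqrt{16 + 0} = 29 + 47 \sqrt{16} = 29 + 47 \cdot 4 = 29 + 188 = 217$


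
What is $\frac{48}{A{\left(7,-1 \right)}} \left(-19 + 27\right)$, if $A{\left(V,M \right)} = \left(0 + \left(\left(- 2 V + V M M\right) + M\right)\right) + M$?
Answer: $- \frac{128}{3} \approx -42.667$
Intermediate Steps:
$A{\left(V,M \right)} = - 2 V + 2 M + V M^{2}$ ($A{\left(V,M \right)} = \left(0 + \left(\left(- 2 V + M V M\right) + M\right)\right) + M = \left(0 + \left(\left(- 2 V + V M^{2}\right) + M\right)\right) + M = \left(0 + \left(M - 2 V + V M^{2}\right)\right) + M = \left(M - 2 V + V M^{2}\right) + M = - 2 V + 2 M + V M^{2}$)
$\frac{48}{A{\left(7,-1 \right)}} \left(-19 + 27\right) = \frac{48}{\left(-2\right) 7 + 2 \left(-1\right) + 7 \left(-1\right)^{2}} \left(-19 + 27\right) = \frac{48}{-14 - 2 + 7 \cdot 1} \cdot 8 = \frac{48}{-14 - 2 + 7} \cdot 8 = \frac{48}{-9} \cdot 8 = 48 \left(- \frac{1}{9}\right) 8 = \left(- \frac{16}{3}\right) 8 = - \frac{128}{3}$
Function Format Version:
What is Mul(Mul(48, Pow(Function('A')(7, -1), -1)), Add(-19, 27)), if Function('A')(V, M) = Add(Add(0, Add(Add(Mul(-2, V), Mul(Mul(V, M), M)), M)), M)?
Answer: Rational(-128, 3) ≈ -42.667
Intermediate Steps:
Function('A')(V, M) = Add(Mul(-2, V), Mul(2, M), Mul(V, Pow(M, 2))) (Function('A')(V, M) = Add(Add(0, Add(Add(Mul(-2, V), Mul(Mul(M, V), M)), M)), M) = Add(Add(0, Add(Add(Mul(-2, V), Mul(V, Pow(M, 2))), M)), M) = Add(Add(0, Add(M, Mul(-2, V), Mul(V, Pow(M, 2)))), M) = Add(Add(M, Mul(-2, V), Mul(V, Pow(M, 2))), M) = Add(Mul(-2, V), Mul(2, M), Mul(V, Pow(M, 2))))
Mul(Mul(48, Pow(Function('A')(7, -1), -1)), Add(-19, 27)) = Mul(Mul(48, Pow(Add(Mul(-2, 7), Mul(2, -1), Mul(7, Pow(-1, 2))), -1)), Add(-19, 27)) = Mul(Mul(48, Pow(Add(-14, -2, Mul(7, 1)), -1)), 8) = Mul(Mul(48, Pow(Add(-14, -2, 7), -1)), 8) = Mul(Mul(48, Pow(-9, -1)), 8) = Mul(Mul(48, Rational(-1, 9)), 8) = Mul(Rational(-16, 3), 8) = Rational(-128, 3)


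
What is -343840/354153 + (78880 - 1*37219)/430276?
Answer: -133191731707/152383536228 ≈ -0.87406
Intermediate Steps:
-343840/354153 + (78880 - 1*37219)/430276 = -343840*1/354153 + (78880 - 37219)*(1/430276) = -343840/354153 + 41661*(1/430276) = -343840/354153 + 41661/430276 = -133191731707/152383536228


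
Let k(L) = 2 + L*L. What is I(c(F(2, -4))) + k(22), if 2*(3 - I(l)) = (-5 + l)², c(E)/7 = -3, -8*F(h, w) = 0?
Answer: 151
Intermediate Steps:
F(h, w) = 0 (F(h, w) = -⅛*0 = 0)
c(E) = -21 (c(E) = 7*(-3) = -21)
k(L) = 2 + L²
I(l) = 3 - (-5 + l)²/2
I(c(F(2, -4))) + k(22) = (3 - (-5 - 21)²/2) + (2 + 22²) = (3 - ½*(-26)²) + (2 + 484) = (3 - ½*676) + 486 = (3 - 338) + 486 = -335 + 486 = 151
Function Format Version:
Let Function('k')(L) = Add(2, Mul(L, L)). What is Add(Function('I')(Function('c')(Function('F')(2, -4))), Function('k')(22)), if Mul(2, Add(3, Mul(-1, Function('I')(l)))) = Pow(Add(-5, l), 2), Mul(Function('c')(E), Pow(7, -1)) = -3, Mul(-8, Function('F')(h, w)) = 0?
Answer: 151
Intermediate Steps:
Function('F')(h, w) = 0 (Function('F')(h, w) = Mul(Rational(-1, 8), 0) = 0)
Function('c')(E) = -21 (Function('c')(E) = Mul(7, -3) = -21)
Function('k')(L) = Add(2, Pow(L, 2))
Function('I')(l) = Add(3, Mul(Rational(-1, 2), Pow(Add(-5, l), 2)))
Add(Function('I')(Function('c')(Function('F')(2, -4))), Function('k')(22)) = Add(Add(3, Mul(Rational(-1, 2), Pow(Add(-5, -21), 2))), Add(2, Pow(22, 2))) = Add(Add(3, Mul(Rational(-1, 2), Pow(-26, 2))), Add(2, 484)) = Add(Add(3, Mul(Rational(-1, 2), 676)), 486) = Add(Add(3, -338), 486) = Add(-335, 486) = 151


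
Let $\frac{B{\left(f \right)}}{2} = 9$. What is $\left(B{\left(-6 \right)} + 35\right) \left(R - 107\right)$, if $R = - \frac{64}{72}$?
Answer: $- \frac{51463}{9} \approx -5718.1$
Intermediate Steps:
$B{\left(f \right)} = 18$ ($B{\left(f \right)} = 2 \cdot 9 = 18$)
$R = - \frac{8}{9}$ ($R = \left(-64\right) \frac{1}{72} = - \frac{8}{9} \approx -0.88889$)
$\left(B{\left(-6 \right)} + 35\right) \left(R - 107\right) = \left(18 + 35\right) \left(- \frac{8}{9} - 107\right) = 53 \left(- \frac{971}{9}\right) = - \frac{51463}{9}$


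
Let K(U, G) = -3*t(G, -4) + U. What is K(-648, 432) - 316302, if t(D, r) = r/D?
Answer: -11410199/36 ≈ -3.1695e+5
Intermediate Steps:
K(U, G) = U + 12/G (K(U, G) = -(-12)/G + U = 12/G + U = U + 12/G)
K(-648, 432) - 316302 = (-648 + 12/432) - 316302 = (-648 + 12*(1/432)) - 316302 = (-648 + 1/36) - 316302 = -23327/36 - 316302 = -11410199/36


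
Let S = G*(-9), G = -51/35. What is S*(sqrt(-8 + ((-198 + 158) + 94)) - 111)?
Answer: -50949/35 + 459*sqrt(46)/35 ≈ -1366.7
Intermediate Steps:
G = -51/35 (G = -51*1/35 = -51/35 ≈ -1.4571)
S = 459/35 (S = -51/35*(-9) = 459/35 ≈ 13.114)
S*(sqrt(-8 + ((-198 + 158) + 94)) - 111) = 459*(sqrt(-8 + ((-198 + 158) + 94)) - 111)/35 = 459*(sqrt(-8 + (-40 + 94)) - 111)/35 = 459*(sqrt(-8 + 54) - 111)/35 = 459*(sqrt(46) - 111)/35 = 459*(-111 + sqrt(46))/35 = -50949/35 + 459*sqrt(46)/35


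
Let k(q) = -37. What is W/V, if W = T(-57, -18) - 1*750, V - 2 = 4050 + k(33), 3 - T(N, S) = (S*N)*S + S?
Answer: 243/55 ≈ 4.4182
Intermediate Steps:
T(N, S) = 3 - S - N*S² (T(N, S) = 3 - ((S*N)*S + S) = 3 - ((N*S)*S + S) = 3 - (N*S² + S) = 3 - (S + N*S²) = 3 + (-S - N*S²) = 3 - S - N*S²)
V = 4015 (V = 2 + (4050 - 37) = 2 + 4013 = 4015)
W = 17739 (W = (3 - 1*(-18) - 1*(-57)*(-18)²) - 1*750 = (3 + 18 - 1*(-57)*324) - 750 = (3 + 18 + 18468) - 750 = 18489 - 750 = 17739)
W/V = 17739/4015 = 17739*(1/4015) = 243/55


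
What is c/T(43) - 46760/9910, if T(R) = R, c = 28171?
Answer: 27716393/42613 ≈ 650.42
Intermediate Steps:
c/T(43) - 46760/9910 = 28171/43 - 46760/9910 = 28171*(1/43) - 46760*1/9910 = 28171/43 - 4676/991 = 27716393/42613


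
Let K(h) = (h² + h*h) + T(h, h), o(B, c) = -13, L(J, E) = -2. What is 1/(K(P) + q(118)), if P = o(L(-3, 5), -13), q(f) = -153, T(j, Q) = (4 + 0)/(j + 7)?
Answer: 3/553 ≈ 0.0054250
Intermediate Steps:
T(j, Q) = 4/(7 + j)
P = -13
K(h) = 2*h² + 4/(7 + h) (K(h) = (h² + h*h) + 4/(7 + h) = (h² + h²) + 4/(7 + h) = 2*h² + 4/(7 + h))
1/(K(P) + q(118)) = 1/(2*(2 + (-13)²*(7 - 13))/(7 - 13) - 153) = 1/(2*(2 + 169*(-6))/(-6) - 153) = 1/(2*(-⅙)*(2 - 1014) - 153) = 1/(2*(-⅙)*(-1012) - 153) = 1/(1012/3 - 153) = 1/(553/3) = 3/553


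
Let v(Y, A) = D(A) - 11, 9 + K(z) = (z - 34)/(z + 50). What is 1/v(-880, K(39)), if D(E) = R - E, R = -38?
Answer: -89/3565 ≈ -0.024965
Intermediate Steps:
D(E) = -38 - E
K(z) = -9 + (-34 + z)/(50 + z) (K(z) = -9 + (z - 34)/(z + 50) = -9 + (-34 + z)/(50 + z))
v(Y, A) = -49 - A (v(Y, A) = (-38 - A) - 11 = -49 - A)
1/v(-880, K(39)) = 1/(-49 - 4*(-121 - 2*39)/(50 + 39)) = 1/(-49 - 4*(-121 - 78)/89) = 1/(-49 - 4*(-199)/89) = 1/(-49 - 1*(-796/89)) = 1/(-49 + 796/89) = 1/(-3565/89) = -89/3565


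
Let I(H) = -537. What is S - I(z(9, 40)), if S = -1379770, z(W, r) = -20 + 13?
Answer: -1379233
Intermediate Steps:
z(W, r) = -7
S - I(z(9, 40)) = -1379770 - 1*(-537) = -1379770 + 537 = -1379233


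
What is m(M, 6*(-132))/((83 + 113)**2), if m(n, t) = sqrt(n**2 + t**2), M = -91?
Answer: sqrt(635545)/38416 ≈ 0.020752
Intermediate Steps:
m(M, 6*(-132))/((83 + 113)**2) = sqrt((-91)**2 + (6*(-132))**2)/((83 + 113)**2) = sqrt(8281 + (-792)**2)/(196**2) = sqrt(8281 + 627264)/38416 = sqrt(635545)*(1/38416) = sqrt(635545)/38416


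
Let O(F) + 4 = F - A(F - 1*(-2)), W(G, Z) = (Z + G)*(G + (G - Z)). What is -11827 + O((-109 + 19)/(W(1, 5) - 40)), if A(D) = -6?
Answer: -342880/29 ≈ -11823.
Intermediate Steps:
W(G, Z) = (G + Z)*(-Z + 2*G)
O(F) = 2 + F (O(F) = -4 + (F - 1*(-6)) = -4 + (F + 6) = -4 + (6 + F) = 2 + F)
-11827 + O((-109 + 19)/(W(1, 5) - 40)) = -11827 + (2 + (-109 + 19)/((-1*5² + 2*1² + 1*5) - 40)) = -11827 + (2 - 90/((-1*25 + 2*1 + 5) - 40)) = -11827 + (2 - 90/((-25 + 2 + 5) - 40)) = -11827 + (2 - 90/(-18 - 40)) = -11827 + (2 - 90/(-58)) = -11827 + (2 - 90*(-1/58)) = -11827 + (2 + 45/29) = -11827 + 103/29 = -342880/29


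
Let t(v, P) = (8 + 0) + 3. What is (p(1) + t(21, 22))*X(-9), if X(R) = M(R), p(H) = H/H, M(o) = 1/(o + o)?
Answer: -⅔ ≈ -0.66667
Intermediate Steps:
M(o) = 1/(2*o)
t(v, P) = 11 (t(v, P) = 8 + 3 = 11)
p(H) = 1
X(R) = 1/(2*R)
(p(1) + t(21, 22))*X(-9) = (1 + 11)*((½)/(-9)) = 12*((½)*(-⅑)) = 12*(-1/18) = -⅔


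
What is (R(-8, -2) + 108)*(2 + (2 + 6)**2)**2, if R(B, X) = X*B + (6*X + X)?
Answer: 479160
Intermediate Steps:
R(B, X) = 7*X + B*X (R(B, X) = B*X + 7*X = 7*X + B*X)
(R(-8, -2) + 108)*(2 + (2 + 6)**2)**2 = (-2*(7 - 8) + 108)*(2 + (2 + 6)**2)**2 = (-2*(-1) + 108)*(2 + 8**2)**2 = (2 + 108)*(2 + 64)**2 = 110*66**2 = 110*4356 = 479160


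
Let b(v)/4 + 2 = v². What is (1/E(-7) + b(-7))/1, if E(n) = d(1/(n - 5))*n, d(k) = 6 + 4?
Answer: 13159/70 ≈ 187.99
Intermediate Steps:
d(k) = 10
b(v) = -8 + 4*v²
E(n) = 10*n
(1/E(-7) + b(-7))/1 = (1/(10*(-7)) + (-8 + 4*(-7)²))/1 = (1/(-70) + (-8 + 4*49))*1 = (-1/70 + (-8 + 196))*1 = (-1/70 + 188)*1 = (13159/70)*1 = 13159/70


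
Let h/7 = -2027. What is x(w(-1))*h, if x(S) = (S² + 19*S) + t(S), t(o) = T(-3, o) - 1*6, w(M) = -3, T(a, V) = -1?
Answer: 780395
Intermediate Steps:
h = -14189 (h = 7*(-2027) = -14189)
t(o) = -7 (t(o) = -1 - 1*6 = -1 - 6 = -7)
x(S) = -7 + S² + 19*S (x(S) = (S² + 19*S) - 7 = -7 + S² + 19*S)
x(w(-1))*h = (-7 + (-3)² + 19*(-3))*(-14189) = (-7 + 9 - 57)*(-14189) = -55*(-14189) = 780395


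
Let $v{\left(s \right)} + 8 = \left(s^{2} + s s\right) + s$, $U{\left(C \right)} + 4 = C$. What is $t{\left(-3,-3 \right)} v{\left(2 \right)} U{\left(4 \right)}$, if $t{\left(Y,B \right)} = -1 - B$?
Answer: $0$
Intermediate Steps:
$U{\left(C \right)} = -4 + C$
$v{\left(s \right)} = -8 + s + 2 s^{2}$ ($v{\left(s \right)} = -8 + \left(\left(s^{2} + s s\right) + s\right) = -8 + \left(\left(s^{2} + s^{2}\right) + s\right) = -8 + \left(2 s^{2} + s\right) = -8 + \left(s + 2 s^{2}\right) = -8 + s + 2 s^{2}$)
$t{\left(-3,-3 \right)} v{\left(2 \right)} U{\left(4 \right)} = \left(-1 - -3\right) \left(-8 + 2 + 2 \cdot 2^{2}\right) \left(-4 + 4\right) = \left(-1 + 3\right) \left(-8 + 2 + 2 \cdot 4\right) 0 = 2 \left(-8 + 2 + 8\right) 0 = 2 \cdot 2 \cdot 0 = 4 \cdot 0 = 0$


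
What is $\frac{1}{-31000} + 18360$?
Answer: $\frac{569159999}{31000} \approx 18360.0$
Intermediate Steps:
$\frac{1}{-31000} + 18360 = - \frac{1}{31000} + 18360 = \frac{569159999}{31000}$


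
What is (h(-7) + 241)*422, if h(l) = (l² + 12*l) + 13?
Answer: 92418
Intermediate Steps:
h(l) = 13 + l² + 12*l
(h(-7) + 241)*422 = ((13 + (-7)² + 12*(-7)) + 241)*422 = ((13 + 49 - 84) + 241)*422 = (-22 + 241)*422 = 219*422 = 92418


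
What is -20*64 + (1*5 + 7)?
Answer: -1268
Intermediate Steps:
-20*64 + (1*5 + 7) = -1280 + (5 + 7) = -1280 + 12 = -1268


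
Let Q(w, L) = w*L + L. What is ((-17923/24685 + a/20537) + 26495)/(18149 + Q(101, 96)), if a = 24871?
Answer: 1221094633569/1287713933195 ≈ 0.94827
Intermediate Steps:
Q(w, L) = L + L*w (Q(w, L) = L*w + L = L + L*w)
((-17923/24685 + a/20537) + 26495)/(18149 + Q(101, 96)) = ((-17923/24685 + 24871/20537) + 26495)/(18149 + 96*(1 + 101)) = ((-17923*1/24685 + 24871*(1/20537)) + 26495)/(18149 + 96*102) = ((-17923/24685 + 2261/1867) + 26495)/(18149 + 9792) = (22350544/46086895 + 26495)/27941 = (1221094633569/46086895)*(1/27941) = 1221094633569/1287713933195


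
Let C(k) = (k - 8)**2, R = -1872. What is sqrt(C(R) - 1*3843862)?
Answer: I*sqrt(309462) ≈ 556.29*I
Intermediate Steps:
C(k) = (-8 + k)**2
sqrt(C(R) - 1*3843862) = sqrt((-8 - 1872)**2 - 1*3843862) = sqrt((-1880)**2 - 3843862) = sqrt(3534400 - 3843862) = sqrt(-309462) = I*sqrt(309462)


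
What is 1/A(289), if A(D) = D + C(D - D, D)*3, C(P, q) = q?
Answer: 1/1156 ≈ 0.00086505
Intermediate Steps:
A(D) = 4*D (A(D) = D + D*3 = D + 3*D = 4*D)
1/A(289) = 1/(4*289) = 1/1156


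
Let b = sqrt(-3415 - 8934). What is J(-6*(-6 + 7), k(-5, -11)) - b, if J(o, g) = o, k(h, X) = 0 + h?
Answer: -6 - I*sqrt(12349) ≈ -6.0 - 111.13*I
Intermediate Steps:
k(h, X) = h
b = I*sqrt(12349) (b = sqrt(-12349) = I*sqrt(12349) ≈ 111.13*I)
J(-6*(-6 + 7), k(-5, -11)) - b = -6*(-6 + 7) - I*sqrt(12349) = -6*1 - I*sqrt(12349) = -6 - I*sqrt(12349)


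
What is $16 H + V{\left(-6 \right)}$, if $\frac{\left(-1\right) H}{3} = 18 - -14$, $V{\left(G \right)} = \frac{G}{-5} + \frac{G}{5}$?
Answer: $-1536$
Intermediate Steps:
$V{\left(G \right)} = 0$ ($V{\left(G \right)} = G \left(- \frac{1}{5}\right) + G \frac{1}{5} = - \frac{G}{5} + \frac{G}{5} = 0$)
$H = -96$ ($H = - 3 \left(18 - -14\right) = - 3 \left(18 + 14\right) = \left(-3\right) 32 = -96$)
$16 H + V{\left(-6 \right)} = 16 \left(-96\right) + 0 = -1536 + 0 = -1536$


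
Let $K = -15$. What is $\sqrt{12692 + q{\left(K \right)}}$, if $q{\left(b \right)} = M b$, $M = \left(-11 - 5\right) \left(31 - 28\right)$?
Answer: $2 \sqrt{3353} \approx 115.81$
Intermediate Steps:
$M = -48$ ($M = \left(-16\right) 3 = -48$)
$q{\left(b \right)} = - 48 b$
$\sqrt{12692 + q{\left(K \right)}} = \sqrt{12692 - -720} = \sqrt{12692 + 720} = \sqrt{13412} = 2 \sqrt{3353}$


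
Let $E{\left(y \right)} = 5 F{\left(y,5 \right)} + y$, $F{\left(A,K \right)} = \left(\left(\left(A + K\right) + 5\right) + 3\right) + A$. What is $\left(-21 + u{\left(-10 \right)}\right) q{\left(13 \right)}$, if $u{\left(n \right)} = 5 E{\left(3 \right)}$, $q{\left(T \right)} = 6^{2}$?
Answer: $16884$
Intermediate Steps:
$F{\left(A,K \right)} = 8 + K + 2 A$ ($F{\left(A,K \right)} = \left(\left(5 + A + K\right) + 3\right) + A = \left(8 + A + K\right) + A = 8 + K + 2 A$)
$E{\left(y \right)} = 65 + 11 y$ ($E{\left(y \right)} = 5 \left(8 + 5 + 2 y\right) + y = 5 \left(13 + 2 y\right) + y = \left(65 + 10 y\right) + y = 65 + 11 y$)
$q{\left(T \right)} = 36$
$u{\left(n \right)} = 490$ ($u{\left(n \right)} = 5 \left(65 + 11 \cdot 3\right) = 5 \left(65 + 33\right) = 5 \cdot 98 = 490$)
$\left(-21 + u{\left(-10 \right)}\right) q{\left(13 \right)} = \left(-21 + 490\right) 36 = 469 \cdot 36 = 16884$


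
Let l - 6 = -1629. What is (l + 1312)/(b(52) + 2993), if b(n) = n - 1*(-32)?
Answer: -311/3077 ≈ -0.10107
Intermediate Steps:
l = -1623 (l = 6 - 1629 = -1623)
b(n) = 32 + n (b(n) = n + 32 = 32 + n)
(l + 1312)/(b(52) + 2993) = (-1623 + 1312)/((32 + 52) + 2993) = -311/(84 + 2993) = -311/3077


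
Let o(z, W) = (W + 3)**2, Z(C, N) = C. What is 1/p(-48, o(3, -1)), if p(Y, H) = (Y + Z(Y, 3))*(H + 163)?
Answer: -1/16032 ≈ -6.2375e-5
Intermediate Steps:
o(z, W) = (3 + W)**2
p(Y, H) = 2*Y*(163 + H) (p(Y, H) = (Y + Y)*(H + 163) = (2*Y)*(163 + H) = 2*Y*(163 + H))
1/p(-48, o(3, -1)) = 1/(2*(-48)*(163 + (3 - 1)**2)) = 1/(2*(-48)*(163 + 2**2)) = 1/(2*(-48)*(163 + 4)) = 1/(2*(-48)*167) = 1/(-16032) = -1/16032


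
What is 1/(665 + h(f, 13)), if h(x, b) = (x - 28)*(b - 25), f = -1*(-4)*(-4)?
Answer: 1/1193 ≈ 0.00083822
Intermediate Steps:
f = -16 (f = 4*(-4) = -16)
h(x, b) = (-28 + x)*(-25 + b)
1/(665 + h(f, 13)) = 1/(665 + (700 - 28*13 - 25*(-16) + 13*(-16))) = 1/(665 + (700 - 364 + 400 - 208)) = 1/(665 + 528) = 1/1193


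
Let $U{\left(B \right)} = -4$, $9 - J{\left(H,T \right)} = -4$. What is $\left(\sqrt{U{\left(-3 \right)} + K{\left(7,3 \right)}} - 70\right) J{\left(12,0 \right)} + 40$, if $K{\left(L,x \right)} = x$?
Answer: $-870 + 13 i \approx -870.0 + 13.0 i$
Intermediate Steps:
$J{\left(H,T \right)} = 13$ ($J{\left(H,T \right)} = 9 - -4 = 9 + 4 = 13$)
$\left(\sqrt{U{\left(-3 \right)} + K{\left(7,3 \right)}} - 70\right) J{\left(12,0 \right)} + 40 = \left(\sqrt{-4 + 3} - 70\right) 13 + 40 = \left(\sqrt{-1} - 70\right) 13 + 40 = \left(i - 70\right) 13 + 40 = \left(-70 + i\right) 13 + 40 = \left(-910 + 13 i\right) + 40 = -870 + 13 i$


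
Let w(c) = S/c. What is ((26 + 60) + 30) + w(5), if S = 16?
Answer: 596/5 ≈ 119.20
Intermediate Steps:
w(c) = 16/c
((26 + 60) + 30) + w(5) = ((26 + 60) + 30) + 16/5 = (86 + 30) + 16*(1/5) = 116 + 16/5 = 596/5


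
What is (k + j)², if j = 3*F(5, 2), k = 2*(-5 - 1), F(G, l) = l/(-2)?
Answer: 225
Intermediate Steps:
F(G, l) = -l/2 (F(G, l) = l*(-½) = -l/2)
k = -12 (k = 2*(-6) = -12)
j = -3 (j = 3*(-½*2) = 3*(-1) = -3)
(k + j)² = (-12 - 3)² = (-15)² = 225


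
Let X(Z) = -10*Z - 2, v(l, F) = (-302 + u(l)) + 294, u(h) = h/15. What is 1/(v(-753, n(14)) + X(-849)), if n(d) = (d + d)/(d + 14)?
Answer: 5/42149 ≈ 0.00011863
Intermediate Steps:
u(h) = h/15 (u(h) = h*(1/15) = h/15)
n(d) = 2*d/(14 + d) (n(d) = (2*d)/(14 + d) = 2*d/(14 + d))
v(l, F) = -8 + l/15 (v(l, F) = (-302 + l/15) + 294 = -8 + l/15)
X(Z) = -2 - 10*Z
1/(v(-753, n(14)) + X(-849)) = 1/((-8 + (1/15)*(-753)) + (-2 - 10*(-849))) = 1/((-8 - 251/5) + (-2 + 8490)) = 1/(-291/5 + 8488) = 1/(42149/5) = 5/42149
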